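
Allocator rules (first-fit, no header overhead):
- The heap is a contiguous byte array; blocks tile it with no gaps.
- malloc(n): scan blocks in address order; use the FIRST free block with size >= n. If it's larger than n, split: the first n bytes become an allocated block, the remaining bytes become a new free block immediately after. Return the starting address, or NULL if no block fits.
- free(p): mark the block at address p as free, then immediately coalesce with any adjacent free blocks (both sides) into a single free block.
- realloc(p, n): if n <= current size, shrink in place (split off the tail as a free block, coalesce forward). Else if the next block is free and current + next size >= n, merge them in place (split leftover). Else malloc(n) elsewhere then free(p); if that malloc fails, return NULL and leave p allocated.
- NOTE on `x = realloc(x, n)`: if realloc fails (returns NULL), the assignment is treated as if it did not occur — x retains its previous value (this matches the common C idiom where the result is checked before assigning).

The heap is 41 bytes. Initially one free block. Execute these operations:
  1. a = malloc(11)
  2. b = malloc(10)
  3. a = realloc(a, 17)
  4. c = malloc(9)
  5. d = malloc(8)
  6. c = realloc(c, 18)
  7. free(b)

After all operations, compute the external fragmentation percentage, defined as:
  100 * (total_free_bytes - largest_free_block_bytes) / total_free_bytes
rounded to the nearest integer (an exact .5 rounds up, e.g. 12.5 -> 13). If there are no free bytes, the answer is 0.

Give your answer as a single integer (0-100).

Answer: 20

Derivation:
Op 1: a = malloc(11) -> a = 0; heap: [0-10 ALLOC][11-40 FREE]
Op 2: b = malloc(10) -> b = 11; heap: [0-10 ALLOC][11-20 ALLOC][21-40 FREE]
Op 3: a = realloc(a, 17) -> a = 21; heap: [0-10 FREE][11-20 ALLOC][21-37 ALLOC][38-40 FREE]
Op 4: c = malloc(9) -> c = 0; heap: [0-8 ALLOC][9-10 FREE][11-20 ALLOC][21-37 ALLOC][38-40 FREE]
Op 5: d = malloc(8) -> d = NULL; heap: [0-8 ALLOC][9-10 FREE][11-20 ALLOC][21-37 ALLOC][38-40 FREE]
Op 6: c = realloc(c, 18) -> NULL (c unchanged); heap: [0-8 ALLOC][9-10 FREE][11-20 ALLOC][21-37 ALLOC][38-40 FREE]
Op 7: free(b) -> (freed b); heap: [0-8 ALLOC][9-20 FREE][21-37 ALLOC][38-40 FREE]
Free blocks: [12 3] total_free=15 largest=12 -> 100*(15-12)/15 = 300/15 = 20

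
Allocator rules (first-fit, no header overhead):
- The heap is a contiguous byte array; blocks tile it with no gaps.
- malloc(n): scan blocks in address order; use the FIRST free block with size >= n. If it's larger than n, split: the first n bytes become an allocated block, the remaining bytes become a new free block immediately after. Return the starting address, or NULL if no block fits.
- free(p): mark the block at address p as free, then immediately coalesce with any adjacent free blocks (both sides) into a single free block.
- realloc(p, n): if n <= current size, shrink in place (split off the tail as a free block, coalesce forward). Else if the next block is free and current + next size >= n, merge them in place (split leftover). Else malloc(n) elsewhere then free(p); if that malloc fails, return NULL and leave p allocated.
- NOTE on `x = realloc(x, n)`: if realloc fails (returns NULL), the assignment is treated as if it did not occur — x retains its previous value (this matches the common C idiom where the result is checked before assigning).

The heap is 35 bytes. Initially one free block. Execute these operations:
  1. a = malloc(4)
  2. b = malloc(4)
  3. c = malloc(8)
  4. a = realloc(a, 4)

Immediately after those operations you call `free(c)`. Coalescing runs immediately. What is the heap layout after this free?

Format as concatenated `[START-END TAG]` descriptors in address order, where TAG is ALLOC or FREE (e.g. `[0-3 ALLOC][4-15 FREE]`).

Answer: [0-3 ALLOC][4-7 ALLOC][8-34 FREE]

Derivation:
Op 1: a = malloc(4) -> a = 0; heap: [0-3 ALLOC][4-34 FREE]
Op 2: b = malloc(4) -> b = 4; heap: [0-3 ALLOC][4-7 ALLOC][8-34 FREE]
Op 3: c = malloc(8) -> c = 8; heap: [0-3 ALLOC][4-7 ALLOC][8-15 ALLOC][16-34 FREE]
Op 4: a = realloc(a, 4) -> a = 0; heap: [0-3 ALLOC][4-7 ALLOC][8-15 ALLOC][16-34 FREE]
free(c): c = 8 -> block [8-15 ALLOC]; mark free, coalesce with adjacent free neighbors -> [0-3 ALLOC][4-7 ALLOC][8-34 FREE]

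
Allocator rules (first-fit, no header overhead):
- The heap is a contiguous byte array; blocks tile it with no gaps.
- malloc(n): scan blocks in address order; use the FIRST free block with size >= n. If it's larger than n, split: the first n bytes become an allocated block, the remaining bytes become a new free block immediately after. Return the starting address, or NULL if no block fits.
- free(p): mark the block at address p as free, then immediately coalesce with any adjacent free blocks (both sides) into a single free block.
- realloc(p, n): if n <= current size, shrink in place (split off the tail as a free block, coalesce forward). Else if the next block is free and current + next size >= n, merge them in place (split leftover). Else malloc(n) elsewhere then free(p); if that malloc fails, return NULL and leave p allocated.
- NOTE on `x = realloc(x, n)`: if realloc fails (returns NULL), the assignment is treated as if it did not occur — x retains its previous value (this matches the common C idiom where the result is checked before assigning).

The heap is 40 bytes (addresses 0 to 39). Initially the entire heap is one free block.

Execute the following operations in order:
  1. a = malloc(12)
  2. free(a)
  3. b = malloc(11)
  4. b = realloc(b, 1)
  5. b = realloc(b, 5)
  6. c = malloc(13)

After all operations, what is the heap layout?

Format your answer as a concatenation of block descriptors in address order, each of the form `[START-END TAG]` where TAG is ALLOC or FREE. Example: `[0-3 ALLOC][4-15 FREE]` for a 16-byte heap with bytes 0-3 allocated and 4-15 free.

Answer: [0-4 ALLOC][5-17 ALLOC][18-39 FREE]

Derivation:
Op 1: a = malloc(12) -> a = 0; heap: [0-11 ALLOC][12-39 FREE]
Op 2: free(a) -> (freed a); heap: [0-39 FREE]
Op 3: b = malloc(11) -> b = 0; heap: [0-10 ALLOC][11-39 FREE]
Op 4: b = realloc(b, 1) -> b = 0; heap: [0-0 ALLOC][1-39 FREE]
Op 5: b = realloc(b, 5) -> b = 0; heap: [0-4 ALLOC][5-39 FREE]
Op 6: c = malloc(13) -> c = 5; heap: [0-4 ALLOC][5-17 ALLOC][18-39 FREE]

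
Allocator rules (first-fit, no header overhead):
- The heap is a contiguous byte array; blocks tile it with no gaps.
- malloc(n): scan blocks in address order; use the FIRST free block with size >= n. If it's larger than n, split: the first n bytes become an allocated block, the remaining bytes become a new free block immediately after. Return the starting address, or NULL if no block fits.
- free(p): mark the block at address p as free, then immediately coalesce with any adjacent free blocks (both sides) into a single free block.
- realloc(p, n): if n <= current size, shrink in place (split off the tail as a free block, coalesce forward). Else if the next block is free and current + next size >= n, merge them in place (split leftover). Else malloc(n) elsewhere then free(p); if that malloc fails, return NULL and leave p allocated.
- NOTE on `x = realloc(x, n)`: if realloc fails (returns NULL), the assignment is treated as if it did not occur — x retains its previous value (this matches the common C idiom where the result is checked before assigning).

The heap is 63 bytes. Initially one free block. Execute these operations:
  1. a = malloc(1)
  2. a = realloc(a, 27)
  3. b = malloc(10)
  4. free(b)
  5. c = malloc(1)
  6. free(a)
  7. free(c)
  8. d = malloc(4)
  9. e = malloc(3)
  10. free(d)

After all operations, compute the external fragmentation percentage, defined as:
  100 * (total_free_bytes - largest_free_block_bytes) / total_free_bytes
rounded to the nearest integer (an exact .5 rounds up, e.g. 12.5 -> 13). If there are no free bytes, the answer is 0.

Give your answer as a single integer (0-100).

Op 1: a = malloc(1) -> a = 0; heap: [0-0 ALLOC][1-62 FREE]
Op 2: a = realloc(a, 27) -> a = 0; heap: [0-26 ALLOC][27-62 FREE]
Op 3: b = malloc(10) -> b = 27; heap: [0-26 ALLOC][27-36 ALLOC][37-62 FREE]
Op 4: free(b) -> (freed b); heap: [0-26 ALLOC][27-62 FREE]
Op 5: c = malloc(1) -> c = 27; heap: [0-26 ALLOC][27-27 ALLOC][28-62 FREE]
Op 6: free(a) -> (freed a); heap: [0-26 FREE][27-27 ALLOC][28-62 FREE]
Op 7: free(c) -> (freed c); heap: [0-62 FREE]
Op 8: d = malloc(4) -> d = 0; heap: [0-3 ALLOC][4-62 FREE]
Op 9: e = malloc(3) -> e = 4; heap: [0-3 ALLOC][4-6 ALLOC][7-62 FREE]
Op 10: free(d) -> (freed d); heap: [0-3 FREE][4-6 ALLOC][7-62 FREE]
Free blocks: [4 56] total_free=60 largest=56 -> 100*(60-56)/60 = 400/60 ≈ 6.667 -> rounds to 7

Answer: 7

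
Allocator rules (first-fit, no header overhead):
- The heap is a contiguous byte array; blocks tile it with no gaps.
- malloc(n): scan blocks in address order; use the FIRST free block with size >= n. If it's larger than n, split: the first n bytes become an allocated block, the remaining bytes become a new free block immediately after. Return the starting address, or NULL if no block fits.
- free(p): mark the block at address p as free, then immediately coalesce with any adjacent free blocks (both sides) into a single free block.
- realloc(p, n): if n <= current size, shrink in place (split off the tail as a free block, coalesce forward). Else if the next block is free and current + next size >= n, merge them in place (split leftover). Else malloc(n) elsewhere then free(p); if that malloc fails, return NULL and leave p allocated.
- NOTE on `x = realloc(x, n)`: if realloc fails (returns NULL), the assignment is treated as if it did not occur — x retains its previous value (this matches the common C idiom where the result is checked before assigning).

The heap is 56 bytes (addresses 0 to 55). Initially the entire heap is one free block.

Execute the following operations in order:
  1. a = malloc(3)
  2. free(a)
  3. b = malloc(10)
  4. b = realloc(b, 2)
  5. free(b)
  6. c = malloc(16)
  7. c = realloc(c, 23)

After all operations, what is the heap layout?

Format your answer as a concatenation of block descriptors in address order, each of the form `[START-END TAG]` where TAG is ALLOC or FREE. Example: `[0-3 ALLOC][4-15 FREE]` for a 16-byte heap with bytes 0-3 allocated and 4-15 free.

Op 1: a = malloc(3) -> a = 0; heap: [0-2 ALLOC][3-55 FREE]
Op 2: free(a) -> (freed a); heap: [0-55 FREE]
Op 3: b = malloc(10) -> b = 0; heap: [0-9 ALLOC][10-55 FREE]
Op 4: b = realloc(b, 2) -> b = 0; heap: [0-1 ALLOC][2-55 FREE]
Op 5: free(b) -> (freed b); heap: [0-55 FREE]
Op 6: c = malloc(16) -> c = 0; heap: [0-15 ALLOC][16-55 FREE]
Op 7: c = realloc(c, 23) -> c = 0; heap: [0-22 ALLOC][23-55 FREE]

Answer: [0-22 ALLOC][23-55 FREE]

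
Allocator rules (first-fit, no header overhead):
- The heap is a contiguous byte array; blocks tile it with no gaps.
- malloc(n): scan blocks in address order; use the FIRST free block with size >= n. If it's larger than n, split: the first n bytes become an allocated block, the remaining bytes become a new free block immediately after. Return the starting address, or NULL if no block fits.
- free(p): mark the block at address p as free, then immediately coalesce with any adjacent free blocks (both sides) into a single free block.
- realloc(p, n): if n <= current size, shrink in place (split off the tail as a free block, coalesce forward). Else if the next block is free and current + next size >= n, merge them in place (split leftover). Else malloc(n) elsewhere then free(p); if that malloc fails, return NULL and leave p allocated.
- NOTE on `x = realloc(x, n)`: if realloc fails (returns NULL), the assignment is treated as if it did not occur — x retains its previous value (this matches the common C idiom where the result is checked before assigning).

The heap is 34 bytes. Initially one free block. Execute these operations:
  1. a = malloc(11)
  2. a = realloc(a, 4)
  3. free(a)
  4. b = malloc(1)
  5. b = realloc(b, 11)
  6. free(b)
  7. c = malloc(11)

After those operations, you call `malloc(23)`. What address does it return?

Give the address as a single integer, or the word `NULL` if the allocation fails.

Op 1: a = malloc(11) -> a = 0; heap: [0-10 ALLOC][11-33 FREE]
Op 2: a = realloc(a, 4) -> a = 0; heap: [0-3 ALLOC][4-33 FREE]
Op 3: free(a) -> (freed a); heap: [0-33 FREE]
Op 4: b = malloc(1) -> b = 0; heap: [0-0 ALLOC][1-33 FREE]
Op 5: b = realloc(b, 11) -> b = 0; heap: [0-10 ALLOC][11-33 FREE]
Op 6: free(b) -> (freed b); heap: [0-33 FREE]
Op 7: c = malloc(11) -> c = 0; heap: [0-10 ALLOC][11-33 FREE]
malloc(23): first-fit scan over [0-10 ALLOC][11-33 FREE] -> 11

Answer: 11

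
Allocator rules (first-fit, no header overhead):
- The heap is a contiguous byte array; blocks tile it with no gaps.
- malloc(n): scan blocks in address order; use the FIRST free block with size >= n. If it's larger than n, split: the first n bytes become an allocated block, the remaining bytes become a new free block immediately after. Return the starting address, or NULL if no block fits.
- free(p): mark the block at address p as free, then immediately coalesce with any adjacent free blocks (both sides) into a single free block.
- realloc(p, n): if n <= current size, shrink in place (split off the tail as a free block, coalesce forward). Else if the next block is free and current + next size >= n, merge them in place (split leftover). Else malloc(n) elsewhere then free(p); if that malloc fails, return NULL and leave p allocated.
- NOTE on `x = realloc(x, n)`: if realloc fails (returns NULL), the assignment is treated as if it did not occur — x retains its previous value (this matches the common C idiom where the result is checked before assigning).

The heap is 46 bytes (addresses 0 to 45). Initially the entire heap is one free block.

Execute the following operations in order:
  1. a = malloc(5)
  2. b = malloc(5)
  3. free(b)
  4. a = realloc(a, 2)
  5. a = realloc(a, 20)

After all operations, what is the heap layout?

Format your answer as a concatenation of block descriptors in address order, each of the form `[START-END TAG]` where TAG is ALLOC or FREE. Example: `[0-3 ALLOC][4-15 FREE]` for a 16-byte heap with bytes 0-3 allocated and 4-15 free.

Op 1: a = malloc(5) -> a = 0; heap: [0-4 ALLOC][5-45 FREE]
Op 2: b = malloc(5) -> b = 5; heap: [0-4 ALLOC][5-9 ALLOC][10-45 FREE]
Op 3: free(b) -> (freed b); heap: [0-4 ALLOC][5-45 FREE]
Op 4: a = realloc(a, 2) -> a = 0; heap: [0-1 ALLOC][2-45 FREE]
Op 5: a = realloc(a, 20) -> a = 0; heap: [0-19 ALLOC][20-45 FREE]

Answer: [0-19 ALLOC][20-45 FREE]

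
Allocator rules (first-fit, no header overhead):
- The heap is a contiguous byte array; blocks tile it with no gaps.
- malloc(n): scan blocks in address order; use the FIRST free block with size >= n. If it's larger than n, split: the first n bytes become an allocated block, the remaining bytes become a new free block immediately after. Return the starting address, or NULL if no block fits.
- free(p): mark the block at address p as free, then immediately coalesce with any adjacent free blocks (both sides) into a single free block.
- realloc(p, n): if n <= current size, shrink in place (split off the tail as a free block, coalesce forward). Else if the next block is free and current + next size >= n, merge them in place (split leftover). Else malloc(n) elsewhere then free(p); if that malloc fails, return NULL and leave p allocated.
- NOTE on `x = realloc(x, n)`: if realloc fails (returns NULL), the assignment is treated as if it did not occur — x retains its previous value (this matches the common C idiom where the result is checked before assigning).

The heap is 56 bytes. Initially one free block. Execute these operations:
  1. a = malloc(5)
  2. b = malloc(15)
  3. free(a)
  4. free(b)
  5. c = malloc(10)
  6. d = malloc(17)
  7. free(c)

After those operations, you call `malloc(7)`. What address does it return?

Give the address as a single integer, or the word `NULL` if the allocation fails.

Op 1: a = malloc(5) -> a = 0; heap: [0-4 ALLOC][5-55 FREE]
Op 2: b = malloc(15) -> b = 5; heap: [0-4 ALLOC][5-19 ALLOC][20-55 FREE]
Op 3: free(a) -> (freed a); heap: [0-4 FREE][5-19 ALLOC][20-55 FREE]
Op 4: free(b) -> (freed b); heap: [0-55 FREE]
Op 5: c = malloc(10) -> c = 0; heap: [0-9 ALLOC][10-55 FREE]
Op 6: d = malloc(17) -> d = 10; heap: [0-9 ALLOC][10-26 ALLOC][27-55 FREE]
Op 7: free(c) -> (freed c); heap: [0-9 FREE][10-26 ALLOC][27-55 FREE]
malloc(7): first-fit scan over [0-9 FREE][10-26 ALLOC][27-55 FREE] -> 0

Answer: 0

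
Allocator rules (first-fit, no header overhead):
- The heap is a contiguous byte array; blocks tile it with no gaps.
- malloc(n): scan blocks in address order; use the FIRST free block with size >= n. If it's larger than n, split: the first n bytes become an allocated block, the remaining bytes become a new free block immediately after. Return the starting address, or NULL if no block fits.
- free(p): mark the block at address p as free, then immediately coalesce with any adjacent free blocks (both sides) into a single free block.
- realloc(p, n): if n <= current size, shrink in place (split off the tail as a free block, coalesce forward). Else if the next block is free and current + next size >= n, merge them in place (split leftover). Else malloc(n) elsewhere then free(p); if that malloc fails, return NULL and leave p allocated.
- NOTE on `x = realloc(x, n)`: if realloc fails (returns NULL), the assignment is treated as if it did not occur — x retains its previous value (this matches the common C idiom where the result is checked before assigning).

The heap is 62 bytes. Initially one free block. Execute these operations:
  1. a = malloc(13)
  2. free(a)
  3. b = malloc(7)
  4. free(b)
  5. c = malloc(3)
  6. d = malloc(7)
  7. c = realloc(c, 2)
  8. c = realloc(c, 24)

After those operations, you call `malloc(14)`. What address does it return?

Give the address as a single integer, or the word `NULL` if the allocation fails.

Op 1: a = malloc(13) -> a = 0; heap: [0-12 ALLOC][13-61 FREE]
Op 2: free(a) -> (freed a); heap: [0-61 FREE]
Op 3: b = malloc(7) -> b = 0; heap: [0-6 ALLOC][7-61 FREE]
Op 4: free(b) -> (freed b); heap: [0-61 FREE]
Op 5: c = malloc(3) -> c = 0; heap: [0-2 ALLOC][3-61 FREE]
Op 6: d = malloc(7) -> d = 3; heap: [0-2 ALLOC][3-9 ALLOC][10-61 FREE]
Op 7: c = realloc(c, 2) -> c = 0; heap: [0-1 ALLOC][2-2 FREE][3-9 ALLOC][10-61 FREE]
Op 8: c = realloc(c, 24) -> c = 10; heap: [0-2 FREE][3-9 ALLOC][10-33 ALLOC][34-61 FREE]
malloc(14): first-fit scan over [0-2 FREE][3-9 ALLOC][10-33 ALLOC][34-61 FREE] -> 34

Answer: 34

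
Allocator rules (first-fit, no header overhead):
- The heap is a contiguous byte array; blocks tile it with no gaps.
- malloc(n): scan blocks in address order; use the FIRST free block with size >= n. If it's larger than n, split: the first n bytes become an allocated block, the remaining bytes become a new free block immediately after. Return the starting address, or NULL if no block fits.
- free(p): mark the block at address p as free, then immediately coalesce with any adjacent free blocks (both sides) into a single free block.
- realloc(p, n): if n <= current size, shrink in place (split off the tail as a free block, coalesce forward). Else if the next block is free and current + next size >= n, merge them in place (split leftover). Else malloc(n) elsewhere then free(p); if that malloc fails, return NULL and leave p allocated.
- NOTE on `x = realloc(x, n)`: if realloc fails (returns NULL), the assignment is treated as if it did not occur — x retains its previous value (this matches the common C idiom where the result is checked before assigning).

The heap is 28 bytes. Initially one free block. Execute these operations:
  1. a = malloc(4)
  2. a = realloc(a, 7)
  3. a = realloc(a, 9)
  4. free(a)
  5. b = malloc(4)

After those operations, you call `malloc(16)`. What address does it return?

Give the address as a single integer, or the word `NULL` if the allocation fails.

Op 1: a = malloc(4) -> a = 0; heap: [0-3 ALLOC][4-27 FREE]
Op 2: a = realloc(a, 7) -> a = 0; heap: [0-6 ALLOC][7-27 FREE]
Op 3: a = realloc(a, 9) -> a = 0; heap: [0-8 ALLOC][9-27 FREE]
Op 4: free(a) -> (freed a); heap: [0-27 FREE]
Op 5: b = malloc(4) -> b = 0; heap: [0-3 ALLOC][4-27 FREE]
malloc(16): first-fit scan over [0-3 ALLOC][4-27 FREE] -> 4

Answer: 4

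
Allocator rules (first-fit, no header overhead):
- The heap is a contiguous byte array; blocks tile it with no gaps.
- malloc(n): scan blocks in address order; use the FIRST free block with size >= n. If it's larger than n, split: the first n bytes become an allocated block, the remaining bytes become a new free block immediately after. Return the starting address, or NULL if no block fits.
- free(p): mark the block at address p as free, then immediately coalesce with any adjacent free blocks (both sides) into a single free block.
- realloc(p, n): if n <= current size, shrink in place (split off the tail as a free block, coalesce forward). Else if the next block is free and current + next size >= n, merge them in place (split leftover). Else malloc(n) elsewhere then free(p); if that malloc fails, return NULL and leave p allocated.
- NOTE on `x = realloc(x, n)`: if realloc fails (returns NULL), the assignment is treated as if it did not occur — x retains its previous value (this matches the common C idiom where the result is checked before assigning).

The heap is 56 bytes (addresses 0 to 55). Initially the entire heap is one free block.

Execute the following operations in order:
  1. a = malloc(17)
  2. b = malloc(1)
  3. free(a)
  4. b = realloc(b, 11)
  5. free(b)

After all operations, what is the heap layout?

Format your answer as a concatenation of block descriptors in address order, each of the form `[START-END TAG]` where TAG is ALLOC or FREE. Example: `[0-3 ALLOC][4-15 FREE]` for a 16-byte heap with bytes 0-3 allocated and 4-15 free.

Op 1: a = malloc(17) -> a = 0; heap: [0-16 ALLOC][17-55 FREE]
Op 2: b = malloc(1) -> b = 17; heap: [0-16 ALLOC][17-17 ALLOC][18-55 FREE]
Op 3: free(a) -> (freed a); heap: [0-16 FREE][17-17 ALLOC][18-55 FREE]
Op 4: b = realloc(b, 11) -> b = 17; heap: [0-16 FREE][17-27 ALLOC][28-55 FREE]
Op 5: free(b) -> (freed b); heap: [0-55 FREE]

Answer: [0-55 FREE]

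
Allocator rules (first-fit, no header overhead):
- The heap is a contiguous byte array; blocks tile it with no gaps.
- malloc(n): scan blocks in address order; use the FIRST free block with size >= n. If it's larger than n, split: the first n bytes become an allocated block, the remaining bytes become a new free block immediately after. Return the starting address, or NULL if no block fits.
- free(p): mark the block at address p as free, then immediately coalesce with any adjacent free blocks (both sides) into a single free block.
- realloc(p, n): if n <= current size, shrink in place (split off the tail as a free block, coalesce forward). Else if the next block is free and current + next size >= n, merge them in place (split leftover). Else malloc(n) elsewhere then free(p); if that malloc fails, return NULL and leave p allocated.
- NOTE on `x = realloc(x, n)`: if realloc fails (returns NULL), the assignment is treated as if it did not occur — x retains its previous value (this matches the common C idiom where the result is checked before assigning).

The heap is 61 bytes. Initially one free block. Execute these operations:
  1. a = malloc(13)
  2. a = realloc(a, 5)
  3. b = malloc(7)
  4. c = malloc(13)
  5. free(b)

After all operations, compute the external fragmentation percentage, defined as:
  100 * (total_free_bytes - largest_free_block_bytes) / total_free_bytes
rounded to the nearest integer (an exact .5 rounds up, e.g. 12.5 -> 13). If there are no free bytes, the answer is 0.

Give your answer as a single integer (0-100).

Op 1: a = malloc(13) -> a = 0; heap: [0-12 ALLOC][13-60 FREE]
Op 2: a = realloc(a, 5) -> a = 0; heap: [0-4 ALLOC][5-60 FREE]
Op 3: b = malloc(7) -> b = 5; heap: [0-4 ALLOC][5-11 ALLOC][12-60 FREE]
Op 4: c = malloc(13) -> c = 12; heap: [0-4 ALLOC][5-11 ALLOC][12-24 ALLOC][25-60 FREE]
Op 5: free(b) -> (freed b); heap: [0-4 ALLOC][5-11 FREE][12-24 ALLOC][25-60 FREE]
Free blocks: [7 36] total_free=43 largest=36 -> 100*(43-36)/43 = 700/43 ≈ 16.279 -> rounds to 16

Answer: 16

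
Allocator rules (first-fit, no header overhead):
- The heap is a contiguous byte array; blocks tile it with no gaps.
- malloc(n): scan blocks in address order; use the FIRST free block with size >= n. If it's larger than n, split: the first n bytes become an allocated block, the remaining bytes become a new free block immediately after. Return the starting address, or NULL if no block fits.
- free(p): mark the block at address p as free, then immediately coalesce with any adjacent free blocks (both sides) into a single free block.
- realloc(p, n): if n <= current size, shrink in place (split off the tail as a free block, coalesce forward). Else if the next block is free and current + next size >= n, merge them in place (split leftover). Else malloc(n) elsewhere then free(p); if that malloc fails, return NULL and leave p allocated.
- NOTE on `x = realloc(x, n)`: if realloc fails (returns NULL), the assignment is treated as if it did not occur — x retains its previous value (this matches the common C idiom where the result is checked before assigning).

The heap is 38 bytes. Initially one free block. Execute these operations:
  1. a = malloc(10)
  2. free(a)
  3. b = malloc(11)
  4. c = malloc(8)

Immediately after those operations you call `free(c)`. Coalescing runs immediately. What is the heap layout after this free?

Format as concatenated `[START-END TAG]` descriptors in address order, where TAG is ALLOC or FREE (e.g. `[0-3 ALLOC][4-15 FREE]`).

Op 1: a = malloc(10) -> a = 0; heap: [0-9 ALLOC][10-37 FREE]
Op 2: free(a) -> (freed a); heap: [0-37 FREE]
Op 3: b = malloc(11) -> b = 0; heap: [0-10 ALLOC][11-37 FREE]
Op 4: c = malloc(8) -> c = 11; heap: [0-10 ALLOC][11-18 ALLOC][19-37 FREE]
free(c): c = 11 -> block [11-18 ALLOC]; mark free, coalesce with adjacent free neighbors -> [0-10 ALLOC][11-37 FREE]

Answer: [0-10 ALLOC][11-37 FREE]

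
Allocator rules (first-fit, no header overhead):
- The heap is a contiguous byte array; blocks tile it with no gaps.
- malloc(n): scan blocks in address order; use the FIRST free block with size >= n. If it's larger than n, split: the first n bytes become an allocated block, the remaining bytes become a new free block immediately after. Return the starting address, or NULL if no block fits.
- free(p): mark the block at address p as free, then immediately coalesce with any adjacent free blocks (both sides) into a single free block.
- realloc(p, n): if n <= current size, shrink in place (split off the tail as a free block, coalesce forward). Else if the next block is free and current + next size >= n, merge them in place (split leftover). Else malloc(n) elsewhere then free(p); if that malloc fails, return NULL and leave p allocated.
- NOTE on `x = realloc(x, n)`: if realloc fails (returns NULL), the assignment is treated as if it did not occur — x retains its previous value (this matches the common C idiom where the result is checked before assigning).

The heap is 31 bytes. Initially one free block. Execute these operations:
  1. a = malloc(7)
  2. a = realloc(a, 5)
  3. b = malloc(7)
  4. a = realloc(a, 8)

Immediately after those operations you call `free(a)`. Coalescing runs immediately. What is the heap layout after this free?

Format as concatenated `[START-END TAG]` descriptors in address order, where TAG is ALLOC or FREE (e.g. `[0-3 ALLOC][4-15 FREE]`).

Answer: [0-4 FREE][5-11 ALLOC][12-30 FREE]

Derivation:
Op 1: a = malloc(7) -> a = 0; heap: [0-6 ALLOC][7-30 FREE]
Op 2: a = realloc(a, 5) -> a = 0; heap: [0-4 ALLOC][5-30 FREE]
Op 3: b = malloc(7) -> b = 5; heap: [0-4 ALLOC][5-11 ALLOC][12-30 FREE]
Op 4: a = realloc(a, 8) -> a = 12; heap: [0-4 FREE][5-11 ALLOC][12-19 ALLOC][20-30 FREE]
free(a): a = 12 -> block [12-19 ALLOC]; mark free, coalesce with adjacent free neighbors -> [0-4 FREE][5-11 ALLOC][12-30 FREE]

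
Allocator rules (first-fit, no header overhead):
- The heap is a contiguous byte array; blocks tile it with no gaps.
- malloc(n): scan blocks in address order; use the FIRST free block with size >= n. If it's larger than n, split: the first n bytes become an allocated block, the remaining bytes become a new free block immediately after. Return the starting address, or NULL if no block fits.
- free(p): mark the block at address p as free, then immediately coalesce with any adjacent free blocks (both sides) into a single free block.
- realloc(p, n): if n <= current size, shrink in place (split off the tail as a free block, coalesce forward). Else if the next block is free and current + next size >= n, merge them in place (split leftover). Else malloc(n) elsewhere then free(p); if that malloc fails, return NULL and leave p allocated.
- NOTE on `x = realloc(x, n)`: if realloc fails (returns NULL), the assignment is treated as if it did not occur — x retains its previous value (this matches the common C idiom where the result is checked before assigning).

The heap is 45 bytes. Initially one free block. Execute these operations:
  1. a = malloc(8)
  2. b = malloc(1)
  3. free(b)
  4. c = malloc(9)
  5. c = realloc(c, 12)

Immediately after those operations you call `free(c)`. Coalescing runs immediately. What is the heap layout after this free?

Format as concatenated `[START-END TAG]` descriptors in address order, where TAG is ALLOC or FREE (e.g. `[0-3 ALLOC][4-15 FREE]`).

Op 1: a = malloc(8) -> a = 0; heap: [0-7 ALLOC][8-44 FREE]
Op 2: b = malloc(1) -> b = 8; heap: [0-7 ALLOC][8-8 ALLOC][9-44 FREE]
Op 3: free(b) -> (freed b); heap: [0-7 ALLOC][8-44 FREE]
Op 4: c = malloc(9) -> c = 8; heap: [0-7 ALLOC][8-16 ALLOC][17-44 FREE]
Op 5: c = realloc(c, 12) -> c = 8; heap: [0-7 ALLOC][8-19 ALLOC][20-44 FREE]
free(c): c = 8 -> block [8-19 ALLOC]; mark free, coalesce with adjacent free neighbors -> [0-7 ALLOC][8-44 FREE]

Answer: [0-7 ALLOC][8-44 FREE]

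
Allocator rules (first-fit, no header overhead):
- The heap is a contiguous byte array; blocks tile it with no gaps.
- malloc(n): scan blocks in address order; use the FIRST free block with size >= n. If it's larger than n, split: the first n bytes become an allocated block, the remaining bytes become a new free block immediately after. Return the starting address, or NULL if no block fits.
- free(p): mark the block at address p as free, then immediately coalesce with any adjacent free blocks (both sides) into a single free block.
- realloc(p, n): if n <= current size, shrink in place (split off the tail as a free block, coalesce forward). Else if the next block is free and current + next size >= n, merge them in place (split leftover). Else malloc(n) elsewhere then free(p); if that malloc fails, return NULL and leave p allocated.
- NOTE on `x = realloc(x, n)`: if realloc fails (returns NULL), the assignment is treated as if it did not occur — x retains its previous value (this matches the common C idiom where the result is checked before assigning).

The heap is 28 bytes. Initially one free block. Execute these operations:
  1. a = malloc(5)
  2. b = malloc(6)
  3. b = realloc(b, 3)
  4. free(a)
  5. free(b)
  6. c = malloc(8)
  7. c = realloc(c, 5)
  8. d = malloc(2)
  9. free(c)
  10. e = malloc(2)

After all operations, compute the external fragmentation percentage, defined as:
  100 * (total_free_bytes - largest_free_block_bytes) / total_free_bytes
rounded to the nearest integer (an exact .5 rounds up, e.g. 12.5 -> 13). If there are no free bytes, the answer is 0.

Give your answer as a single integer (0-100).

Answer: 13

Derivation:
Op 1: a = malloc(5) -> a = 0; heap: [0-4 ALLOC][5-27 FREE]
Op 2: b = malloc(6) -> b = 5; heap: [0-4 ALLOC][5-10 ALLOC][11-27 FREE]
Op 3: b = realloc(b, 3) -> b = 5; heap: [0-4 ALLOC][5-7 ALLOC][8-27 FREE]
Op 4: free(a) -> (freed a); heap: [0-4 FREE][5-7 ALLOC][8-27 FREE]
Op 5: free(b) -> (freed b); heap: [0-27 FREE]
Op 6: c = malloc(8) -> c = 0; heap: [0-7 ALLOC][8-27 FREE]
Op 7: c = realloc(c, 5) -> c = 0; heap: [0-4 ALLOC][5-27 FREE]
Op 8: d = malloc(2) -> d = 5; heap: [0-4 ALLOC][5-6 ALLOC][7-27 FREE]
Op 9: free(c) -> (freed c); heap: [0-4 FREE][5-6 ALLOC][7-27 FREE]
Op 10: e = malloc(2) -> e = 0; heap: [0-1 ALLOC][2-4 FREE][5-6 ALLOC][7-27 FREE]
Free blocks: [3 21] total_free=24 largest=21 -> 100*(24-21)/24 = 300/24 = 12.5 -> rounds to 13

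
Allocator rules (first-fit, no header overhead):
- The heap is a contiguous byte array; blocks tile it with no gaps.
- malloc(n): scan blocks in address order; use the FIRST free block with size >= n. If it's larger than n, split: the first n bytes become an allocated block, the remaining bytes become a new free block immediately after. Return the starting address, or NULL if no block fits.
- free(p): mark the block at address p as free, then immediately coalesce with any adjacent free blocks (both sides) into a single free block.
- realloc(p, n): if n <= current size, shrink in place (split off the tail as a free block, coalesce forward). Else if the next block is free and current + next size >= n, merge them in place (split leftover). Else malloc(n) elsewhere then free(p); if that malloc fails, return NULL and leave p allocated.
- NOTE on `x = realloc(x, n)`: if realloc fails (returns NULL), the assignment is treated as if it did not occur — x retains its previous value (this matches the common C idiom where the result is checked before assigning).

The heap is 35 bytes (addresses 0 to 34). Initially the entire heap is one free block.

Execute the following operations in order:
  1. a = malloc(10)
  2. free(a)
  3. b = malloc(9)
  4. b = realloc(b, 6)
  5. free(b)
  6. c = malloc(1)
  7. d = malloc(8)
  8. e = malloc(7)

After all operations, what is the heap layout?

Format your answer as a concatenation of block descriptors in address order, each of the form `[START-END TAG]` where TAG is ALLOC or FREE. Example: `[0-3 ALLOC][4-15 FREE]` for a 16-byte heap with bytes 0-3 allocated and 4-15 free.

Answer: [0-0 ALLOC][1-8 ALLOC][9-15 ALLOC][16-34 FREE]

Derivation:
Op 1: a = malloc(10) -> a = 0; heap: [0-9 ALLOC][10-34 FREE]
Op 2: free(a) -> (freed a); heap: [0-34 FREE]
Op 3: b = malloc(9) -> b = 0; heap: [0-8 ALLOC][9-34 FREE]
Op 4: b = realloc(b, 6) -> b = 0; heap: [0-5 ALLOC][6-34 FREE]
Op 5: free(b) -> (freed b); heap: [0-34 FREE]
Op 6: c = malloc(1) -> c = 0; heap: [0-0 ALLOC][1-34 FREE]
Op 7: d = malloc(8) -> d = 1; heap: [0-0 ALLOC][1-8 ALLOC][9-34 FREE]
Op 8: e = malloc(7) -> e = 9; heap: [0-0 ALLOC][1-8 ALLOC][9-15 ALLOC][16-34 FREE]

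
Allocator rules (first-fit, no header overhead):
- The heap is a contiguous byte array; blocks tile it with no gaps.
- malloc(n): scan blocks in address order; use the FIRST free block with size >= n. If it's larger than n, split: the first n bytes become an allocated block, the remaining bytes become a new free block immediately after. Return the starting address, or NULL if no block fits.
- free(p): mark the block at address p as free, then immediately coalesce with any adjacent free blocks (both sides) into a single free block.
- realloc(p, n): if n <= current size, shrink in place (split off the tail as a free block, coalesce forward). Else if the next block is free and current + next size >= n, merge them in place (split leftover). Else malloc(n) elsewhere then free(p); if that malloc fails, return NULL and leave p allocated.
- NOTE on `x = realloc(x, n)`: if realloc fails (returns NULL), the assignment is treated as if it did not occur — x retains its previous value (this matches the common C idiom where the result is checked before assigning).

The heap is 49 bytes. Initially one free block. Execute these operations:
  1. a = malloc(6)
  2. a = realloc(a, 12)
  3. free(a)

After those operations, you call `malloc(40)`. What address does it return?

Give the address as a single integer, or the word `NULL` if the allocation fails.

Op 1: a = malloc(6) -> a = 0; heap: [0-5 ALLOC][6-48 FREE]
Op 2: a = realloc(a, 12) -> a = 0; heap: [0-11 ALLOC][12-48 FREE]
Op 3: free(a) -> (freed a); heap: [0-48 FREE]
malloc(40): first-fit scan over [0-48 FREE] -> 0

Answer: 0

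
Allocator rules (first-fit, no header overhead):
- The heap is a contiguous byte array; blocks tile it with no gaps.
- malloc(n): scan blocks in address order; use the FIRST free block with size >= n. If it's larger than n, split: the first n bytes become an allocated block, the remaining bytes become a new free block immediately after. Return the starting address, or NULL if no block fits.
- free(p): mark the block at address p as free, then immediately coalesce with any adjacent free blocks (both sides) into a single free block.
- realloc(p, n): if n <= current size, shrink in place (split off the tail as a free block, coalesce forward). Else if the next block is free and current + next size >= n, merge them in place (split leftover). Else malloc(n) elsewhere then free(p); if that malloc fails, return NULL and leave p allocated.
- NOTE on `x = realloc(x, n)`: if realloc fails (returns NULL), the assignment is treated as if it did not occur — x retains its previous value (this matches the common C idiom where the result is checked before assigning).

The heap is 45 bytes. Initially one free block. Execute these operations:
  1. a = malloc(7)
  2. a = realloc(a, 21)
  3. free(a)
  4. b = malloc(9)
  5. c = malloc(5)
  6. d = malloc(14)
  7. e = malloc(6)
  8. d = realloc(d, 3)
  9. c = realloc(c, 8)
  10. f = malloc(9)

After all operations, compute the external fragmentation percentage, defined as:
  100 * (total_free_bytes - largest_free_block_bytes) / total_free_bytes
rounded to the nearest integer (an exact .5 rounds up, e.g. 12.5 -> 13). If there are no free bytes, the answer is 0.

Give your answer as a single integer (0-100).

Op 1: a = malloc(7) -> a = 0; heap: [0-6 ALLOC][7-44 FREE]
Op 2: a = realloc(a, 21) -> a = 0; heap: [0-20 ALLOC][21-44 FREE]
Op 3: free(a) -> (freed a); heap: [0-44 FREE]
Op 4: b = malloc(9) -> b = 0; heap: [0-8 ALLOC][9-44 FREE]
Op 5: c = malloc(5) -> c = 9; heap: [0-8 ALLOC][9-13 ALLOC][14-44 FREE]
Op 6: d = malloc(14) -> d = 14; heap: [0-8 ALLOC][9-13 ALLOC][14-27 ALLOC][28-44 FREE]
Op 7: e = malloc(6) -> e = 28; heap: [0-8 ALLOC][9-13 ALLOC][14-27 ALLOC][28-33 ALLOC][34-44 FREE]
Op 8: d = realloc(d, 3) -> d = 14; heap: [0-8 ALLOC][9-13 ALLOC][14-16 ALLOC][17-27 FREE][28-33 ALLOC][34-44 FREE]
Op 9: c = realloc(c, 8) -> c = 17; heap: [0-8 ALLOC][9-13 FREE][14-16 ALLOC][17-24 ALLOC][25-27 FREE][28-33 ALLOC][34-44 FREE]
Op 10: f = malloc(9) -> f = 34; heap: [0-8 ALLOC][9-13 FREE][14-16 ALLOC][17-24 ALLOC][25-27 FREE][28-33 ALLOC][34-42 ALLOC][43-44 FREE]
Free blocks: [5 3 2] total_free=10 largest=5 -> 100*(10-5)/10 = 500/10 = 50

Answer: 50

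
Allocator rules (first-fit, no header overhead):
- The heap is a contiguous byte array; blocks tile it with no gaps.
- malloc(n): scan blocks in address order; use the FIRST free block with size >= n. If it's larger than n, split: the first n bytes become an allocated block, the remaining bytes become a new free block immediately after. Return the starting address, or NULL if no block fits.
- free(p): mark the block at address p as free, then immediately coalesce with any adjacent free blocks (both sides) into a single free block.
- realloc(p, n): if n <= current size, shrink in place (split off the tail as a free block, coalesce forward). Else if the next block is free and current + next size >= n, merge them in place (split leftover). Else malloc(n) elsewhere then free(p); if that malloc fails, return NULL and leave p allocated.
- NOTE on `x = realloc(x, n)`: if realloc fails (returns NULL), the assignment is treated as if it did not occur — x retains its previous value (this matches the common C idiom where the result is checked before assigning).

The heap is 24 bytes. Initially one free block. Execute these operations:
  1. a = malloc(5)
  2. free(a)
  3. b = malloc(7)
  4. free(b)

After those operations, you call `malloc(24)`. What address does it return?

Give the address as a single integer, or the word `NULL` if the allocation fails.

Op 1: a = malloc(5) -> a = 0; heap: [0-4 ALLOC][5-23 FREE]
Op 2: free(a) -> (freed a); heap: [0-23 FREE]
Op 3: b = malloc(7) -> b = 0; heap: [0-6 ALLOC][7-23 FREE]
Op 4: free(b) -> (freed b); heap: [0-23 FREE]
malloc(24): first-fit scan over [0-23 FREE] -> 0

Answer: 0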